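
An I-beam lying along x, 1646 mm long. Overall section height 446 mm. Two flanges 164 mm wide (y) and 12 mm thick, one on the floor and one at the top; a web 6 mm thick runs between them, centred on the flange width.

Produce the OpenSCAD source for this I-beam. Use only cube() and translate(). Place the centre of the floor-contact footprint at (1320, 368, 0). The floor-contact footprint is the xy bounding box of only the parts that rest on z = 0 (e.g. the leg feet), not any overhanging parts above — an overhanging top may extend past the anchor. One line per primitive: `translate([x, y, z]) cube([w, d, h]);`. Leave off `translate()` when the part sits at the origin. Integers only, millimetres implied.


translate([497, 286, 0]) cube([1646, 164, 12]);
translate([497, 365, 12]) cube([1646, 6, 422]);
translate([497, 286, 434]) cube([1646, 164, 12]);


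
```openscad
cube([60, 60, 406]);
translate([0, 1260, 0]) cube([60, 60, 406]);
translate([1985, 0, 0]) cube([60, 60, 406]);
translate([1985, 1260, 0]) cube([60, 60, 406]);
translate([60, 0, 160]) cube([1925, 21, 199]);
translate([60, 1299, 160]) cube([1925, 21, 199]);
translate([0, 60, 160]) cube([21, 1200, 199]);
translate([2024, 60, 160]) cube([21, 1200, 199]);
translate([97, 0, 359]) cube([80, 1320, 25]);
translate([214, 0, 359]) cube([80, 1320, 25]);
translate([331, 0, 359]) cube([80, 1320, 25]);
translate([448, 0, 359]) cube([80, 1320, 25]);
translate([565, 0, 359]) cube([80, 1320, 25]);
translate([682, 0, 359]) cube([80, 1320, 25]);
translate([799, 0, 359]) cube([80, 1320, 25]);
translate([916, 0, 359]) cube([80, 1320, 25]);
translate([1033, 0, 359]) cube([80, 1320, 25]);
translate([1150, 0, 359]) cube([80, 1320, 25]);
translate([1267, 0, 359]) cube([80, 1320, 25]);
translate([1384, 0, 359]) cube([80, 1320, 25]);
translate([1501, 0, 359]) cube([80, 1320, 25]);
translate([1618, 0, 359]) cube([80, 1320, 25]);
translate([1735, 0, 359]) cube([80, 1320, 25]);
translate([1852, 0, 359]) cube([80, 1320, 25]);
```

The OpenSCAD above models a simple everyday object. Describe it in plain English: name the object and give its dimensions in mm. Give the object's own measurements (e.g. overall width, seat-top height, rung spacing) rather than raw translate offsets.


A bed frame 2045 mm long (x) by 1320 mm wide (y). Four 60×60 mm corner posts, 406 mm tall, at the corners of the footprint. Four rails of 21 mm thickness and 199 mm height run between adjacent posts with their undersides at z = 160 mm, their outer faces flush with the outside of the frame (the two x-running rails run between the posts' inner faces; the two y-running rails run between the posts' inner faces). 16 slats, each 80 mm wide (x) and 25 mm thick, lie across the top of the two x-running rails, running the full 1320 mm width of the frame in y; along x they sit between the end posts with a 37 mm gap after the −x posts and between neighbouring slats, leaving 53 mm before the +x posts.


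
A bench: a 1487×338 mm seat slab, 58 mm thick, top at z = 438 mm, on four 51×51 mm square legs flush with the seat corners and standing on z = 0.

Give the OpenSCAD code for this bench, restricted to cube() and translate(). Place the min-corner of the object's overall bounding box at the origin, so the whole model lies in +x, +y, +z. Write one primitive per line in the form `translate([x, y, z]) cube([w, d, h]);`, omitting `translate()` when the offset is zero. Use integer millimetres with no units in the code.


// leg_h = 438 − 58 = 380
translate([0, 0, 380]) cube([1487, 338, 58]);
cube([51, 51, 380]);
translate([0, 287, 0]) cube([51, 51, 380]);
translate([1436, 0, 0]) cube([51, 51, 380]);
translate([1436, 287, 0]) cube([51, 51, 380]);


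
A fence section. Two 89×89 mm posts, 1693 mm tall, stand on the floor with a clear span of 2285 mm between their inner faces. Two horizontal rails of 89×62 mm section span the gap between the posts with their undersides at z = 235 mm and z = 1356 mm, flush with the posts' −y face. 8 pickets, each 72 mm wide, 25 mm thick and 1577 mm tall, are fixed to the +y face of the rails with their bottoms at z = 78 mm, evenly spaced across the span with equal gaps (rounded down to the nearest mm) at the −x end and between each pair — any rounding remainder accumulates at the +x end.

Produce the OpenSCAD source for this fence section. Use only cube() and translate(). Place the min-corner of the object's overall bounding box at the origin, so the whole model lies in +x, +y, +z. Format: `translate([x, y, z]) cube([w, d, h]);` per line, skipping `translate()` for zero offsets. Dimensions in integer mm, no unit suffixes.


cube([89, 89, 1693]);
translate([2374, 0, 0]) cube([89, 89, 1693]);
translate([89, 0, 235]) cube([2285, 89, 62]);
translate([89, 0, 1356]) cube([2285, 89, 62]);
translate([278, 89, 78]) cube([72, 25, 1577]);
translate([539, 89, 78]) cube([72, 25, 1577]);
translate([800, 89, 78]) cube([72, 25, 1577]);
translate([1061, 89, 78]) cube([72, 25, 1577]);
translate([1322, 89, 78]) cube([72, 25, 1577]);
translate([1583, 89, 78]) cube([72, 25, 1577]);
translate([1844, 89, 78]) cube([72, 25, 1577]);
translate([2105, 89, 78]) cube([72, 25, 1577]);


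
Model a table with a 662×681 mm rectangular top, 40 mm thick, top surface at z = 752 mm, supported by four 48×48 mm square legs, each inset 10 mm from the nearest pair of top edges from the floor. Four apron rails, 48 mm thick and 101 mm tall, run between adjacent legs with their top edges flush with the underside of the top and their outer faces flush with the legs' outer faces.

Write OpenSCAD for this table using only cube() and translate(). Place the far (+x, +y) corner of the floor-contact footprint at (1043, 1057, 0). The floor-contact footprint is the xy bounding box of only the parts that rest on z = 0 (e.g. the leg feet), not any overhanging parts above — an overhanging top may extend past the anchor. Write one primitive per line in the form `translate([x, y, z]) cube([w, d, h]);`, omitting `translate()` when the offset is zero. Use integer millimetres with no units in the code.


translate([391, 386, 712]) cube([662, 681, 40]);
translate([401, 396, 0]) cube([48, 48, 712]);
translate([995, 396, 0]) cube([48, 48, 712]);
translate([401, 1009, 0]) cube([48, 48, 712]);
translate([995, 1009, 0]) cube([48, 48, 712]);
translate([449, 396, 611]) cube([546, 48, 101]);
translate([449, 1009, 611]) cube([546, 48, 101]);
translate([401, 444, 611]) cube([48, 565, 101]);
translate([995, 444, 611]) cube([48, 565, 101]);


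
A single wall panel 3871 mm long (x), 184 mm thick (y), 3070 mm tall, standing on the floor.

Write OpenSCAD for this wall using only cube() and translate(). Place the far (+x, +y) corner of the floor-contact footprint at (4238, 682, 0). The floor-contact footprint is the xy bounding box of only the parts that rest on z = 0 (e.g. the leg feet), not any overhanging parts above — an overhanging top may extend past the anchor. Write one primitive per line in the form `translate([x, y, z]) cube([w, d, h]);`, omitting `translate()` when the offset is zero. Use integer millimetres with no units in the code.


translate([367, 498, 0]) cube([3871, 184, 3070]);


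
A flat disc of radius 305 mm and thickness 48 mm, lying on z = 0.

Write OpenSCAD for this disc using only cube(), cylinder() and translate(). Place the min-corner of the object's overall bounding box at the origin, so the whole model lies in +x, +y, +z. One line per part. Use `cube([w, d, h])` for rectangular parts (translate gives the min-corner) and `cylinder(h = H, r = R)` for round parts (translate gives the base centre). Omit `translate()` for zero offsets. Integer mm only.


translate([305, 305, 0]) cylinder(h = 48, r = 305);


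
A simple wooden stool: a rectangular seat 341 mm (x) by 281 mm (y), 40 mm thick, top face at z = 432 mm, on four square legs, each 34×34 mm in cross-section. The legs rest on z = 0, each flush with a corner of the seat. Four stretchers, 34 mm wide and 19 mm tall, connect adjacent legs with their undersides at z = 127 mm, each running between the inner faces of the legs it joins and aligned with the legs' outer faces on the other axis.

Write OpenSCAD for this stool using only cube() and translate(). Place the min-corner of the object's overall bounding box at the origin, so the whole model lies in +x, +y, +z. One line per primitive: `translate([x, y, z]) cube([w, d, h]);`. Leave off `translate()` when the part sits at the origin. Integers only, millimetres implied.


translate([0, 0, 392]) cube([341, 281, 40]);
cube([34, 34, 392]);
translate([307, 0, 0]) cube([34, 34, 392]);
translate([0, 247, 0]) cube([34, 34, 392]);
translate([307, 247, 0]) cube([34, 34, 392]);
translate([34, 0, 127]) cube([273, 34, 19]);
translate([34, 247, 127]) cube([273, 34, 19]);
translate([0, 34, 127]) cube([34, 213, 19]);
translate([307, 34, 127]) cube([34, 213, 19]);


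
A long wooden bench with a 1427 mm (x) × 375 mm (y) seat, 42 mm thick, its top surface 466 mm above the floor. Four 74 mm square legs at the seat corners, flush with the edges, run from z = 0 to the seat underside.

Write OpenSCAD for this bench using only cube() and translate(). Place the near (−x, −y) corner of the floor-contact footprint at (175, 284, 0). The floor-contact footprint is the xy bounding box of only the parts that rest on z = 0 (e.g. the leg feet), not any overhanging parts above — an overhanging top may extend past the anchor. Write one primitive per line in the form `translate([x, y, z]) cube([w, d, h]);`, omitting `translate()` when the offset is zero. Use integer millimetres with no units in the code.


translate([175, 284, 424]) cube([1427, 375, 42]);
translate([175, 284, 0]) cube([74, 74, 424]);
translate([175, 585, 0]) cube([74, 74, 424]);
translate([1528, 284, 0]) cube([74, 74, 424]);
translate([1528, 585, 0]) cube([74, 74, 424]);


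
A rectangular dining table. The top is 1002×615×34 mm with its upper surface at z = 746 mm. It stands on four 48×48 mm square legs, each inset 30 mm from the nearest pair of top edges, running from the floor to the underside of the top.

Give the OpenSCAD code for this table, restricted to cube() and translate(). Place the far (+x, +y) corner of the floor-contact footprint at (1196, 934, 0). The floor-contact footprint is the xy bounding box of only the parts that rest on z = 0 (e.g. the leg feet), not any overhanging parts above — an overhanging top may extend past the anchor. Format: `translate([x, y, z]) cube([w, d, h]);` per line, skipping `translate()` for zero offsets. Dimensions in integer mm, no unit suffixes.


translate([224, 349, 712]) cube([1002, 615, 34]);
translate([254, 379, 0]) cube([48, 48, 712]);
translate([1148, 379, 0]) cube([48, 48, 712]);
translate([254, 886, 0]) cube([48, 48, 712]);
translate([1148, 886, 0]) cube([48, 48, 712]);


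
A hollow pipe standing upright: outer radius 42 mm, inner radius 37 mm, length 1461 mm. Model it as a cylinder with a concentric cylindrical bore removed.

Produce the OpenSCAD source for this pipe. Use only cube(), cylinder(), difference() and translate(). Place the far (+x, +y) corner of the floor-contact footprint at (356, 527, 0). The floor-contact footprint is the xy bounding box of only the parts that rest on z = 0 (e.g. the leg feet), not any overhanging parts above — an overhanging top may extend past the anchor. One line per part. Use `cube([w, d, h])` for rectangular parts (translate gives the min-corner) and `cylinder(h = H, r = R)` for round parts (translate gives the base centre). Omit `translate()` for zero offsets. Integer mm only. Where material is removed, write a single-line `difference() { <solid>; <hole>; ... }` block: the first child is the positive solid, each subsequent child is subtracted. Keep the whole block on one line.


difference() { translate([314, 485, 0]) cylinder(h = 1461, r = 42); translate([314, 485, 0]) cylinder(h = 1461, r = 37); }


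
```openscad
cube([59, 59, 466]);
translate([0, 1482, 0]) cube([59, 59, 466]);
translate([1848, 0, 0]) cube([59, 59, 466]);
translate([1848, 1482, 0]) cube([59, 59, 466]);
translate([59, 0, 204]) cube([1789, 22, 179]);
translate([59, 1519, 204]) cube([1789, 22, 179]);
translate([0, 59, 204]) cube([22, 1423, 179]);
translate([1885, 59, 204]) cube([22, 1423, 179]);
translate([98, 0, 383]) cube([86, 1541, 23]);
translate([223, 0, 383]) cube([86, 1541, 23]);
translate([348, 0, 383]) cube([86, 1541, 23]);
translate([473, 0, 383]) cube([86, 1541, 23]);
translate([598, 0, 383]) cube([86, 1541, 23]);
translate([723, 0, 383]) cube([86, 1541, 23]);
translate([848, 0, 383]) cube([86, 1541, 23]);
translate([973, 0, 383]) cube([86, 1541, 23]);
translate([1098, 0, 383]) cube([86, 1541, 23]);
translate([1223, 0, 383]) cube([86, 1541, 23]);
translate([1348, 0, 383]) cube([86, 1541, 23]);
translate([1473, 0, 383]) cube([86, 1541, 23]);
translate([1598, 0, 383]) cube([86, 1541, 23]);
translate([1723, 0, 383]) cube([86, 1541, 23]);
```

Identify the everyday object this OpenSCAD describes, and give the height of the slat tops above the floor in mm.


A bed frame. The slat-top height is 406 mm.

Four posts, four rails, and a row of slats — a bed frame. Slats sit on the rails at z = 204 + 179 = 383; with slat thickness 23, the top is 406 mm.


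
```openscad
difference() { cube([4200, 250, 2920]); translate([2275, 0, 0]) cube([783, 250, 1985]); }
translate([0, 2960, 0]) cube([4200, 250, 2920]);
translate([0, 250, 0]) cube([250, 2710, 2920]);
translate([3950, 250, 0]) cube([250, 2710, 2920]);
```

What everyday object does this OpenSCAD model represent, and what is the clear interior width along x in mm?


A single room. The interior width is 3700 mm.

Four walls enclosing a rectangle with a door in the front wall — a room. Outside width 4200 minus two 250 mm walls gives 3700 mm.


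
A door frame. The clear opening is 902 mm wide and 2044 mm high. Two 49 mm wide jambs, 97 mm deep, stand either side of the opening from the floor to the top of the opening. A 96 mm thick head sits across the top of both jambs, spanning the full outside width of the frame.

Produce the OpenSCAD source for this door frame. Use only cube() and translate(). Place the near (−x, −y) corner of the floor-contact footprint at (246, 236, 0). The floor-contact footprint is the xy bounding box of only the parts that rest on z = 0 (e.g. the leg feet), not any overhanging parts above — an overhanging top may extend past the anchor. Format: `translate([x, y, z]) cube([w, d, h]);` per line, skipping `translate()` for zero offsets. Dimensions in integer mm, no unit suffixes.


translate([246, 236, 0]) cube([49, 97, 2044]);
translate([1197, 236, 0]) cube([49, 97, 2044]);
translate([246, 236, 2044]) cube([1000, 97, 96]);


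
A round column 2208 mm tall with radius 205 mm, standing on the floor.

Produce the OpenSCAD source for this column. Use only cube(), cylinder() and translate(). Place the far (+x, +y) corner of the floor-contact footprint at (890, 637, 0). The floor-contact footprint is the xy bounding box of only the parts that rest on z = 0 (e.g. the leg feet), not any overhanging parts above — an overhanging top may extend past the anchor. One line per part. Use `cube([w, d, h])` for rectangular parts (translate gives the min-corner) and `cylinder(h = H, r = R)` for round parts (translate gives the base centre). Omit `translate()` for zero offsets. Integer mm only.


translate([685, 432, 0]) cylinder(h = 2208, r = 205);


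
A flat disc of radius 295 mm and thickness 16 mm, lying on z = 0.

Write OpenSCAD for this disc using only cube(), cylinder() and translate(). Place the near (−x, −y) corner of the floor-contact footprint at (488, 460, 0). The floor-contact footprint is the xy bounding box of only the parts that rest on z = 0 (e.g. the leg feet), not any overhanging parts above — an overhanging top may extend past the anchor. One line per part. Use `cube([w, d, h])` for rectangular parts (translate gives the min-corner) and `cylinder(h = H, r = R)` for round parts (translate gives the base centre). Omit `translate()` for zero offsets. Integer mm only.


translate([783, 755, 0]) cylinder(h = 16, r = 295);


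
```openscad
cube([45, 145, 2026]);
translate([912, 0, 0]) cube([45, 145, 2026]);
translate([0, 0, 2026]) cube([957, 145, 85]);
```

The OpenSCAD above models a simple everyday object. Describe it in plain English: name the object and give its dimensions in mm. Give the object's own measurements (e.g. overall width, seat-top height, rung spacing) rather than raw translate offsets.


A door frame. The clear opening is 867 mm wide and 2026 mm high. Two 45 mm wide jambs, 145 mm deep, stand either side of the opening from the floor to the top of the opening. A 85 mm thick head sits across the top of both jambs, spanning the full outside width of the frame.


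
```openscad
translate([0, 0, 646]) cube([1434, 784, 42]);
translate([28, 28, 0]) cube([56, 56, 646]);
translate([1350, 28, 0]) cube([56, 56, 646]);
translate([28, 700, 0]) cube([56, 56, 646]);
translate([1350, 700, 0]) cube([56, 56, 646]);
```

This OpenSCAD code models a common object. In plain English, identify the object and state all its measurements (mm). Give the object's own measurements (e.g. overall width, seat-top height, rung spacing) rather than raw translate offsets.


A rectangular dining table. The top is 1434×784×42 mm with its upper surface at z = 688 mm. It stands on four 56×56 mm square legs, each inset 28 mm from the nearest pair of top edges, running from the floor to the underside of the top.


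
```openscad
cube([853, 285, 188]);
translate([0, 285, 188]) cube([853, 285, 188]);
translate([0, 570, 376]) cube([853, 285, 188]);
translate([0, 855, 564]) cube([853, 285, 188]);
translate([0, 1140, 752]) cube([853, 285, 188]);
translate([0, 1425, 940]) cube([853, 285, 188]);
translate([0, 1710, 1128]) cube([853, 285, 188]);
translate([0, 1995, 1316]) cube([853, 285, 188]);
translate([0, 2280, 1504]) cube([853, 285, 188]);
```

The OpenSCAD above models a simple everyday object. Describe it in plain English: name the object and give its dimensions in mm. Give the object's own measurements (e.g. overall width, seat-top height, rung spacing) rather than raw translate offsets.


A straight staircase of 9 solid steps. Each step is 853 mm wide (x), 285 mm deep (y, the going) and 188 mm tall (the rise). The first step rests on the floor; each subsequent step sits one going further in +y and one rise higher in +z, directly behind and above the previous step with no overlap.


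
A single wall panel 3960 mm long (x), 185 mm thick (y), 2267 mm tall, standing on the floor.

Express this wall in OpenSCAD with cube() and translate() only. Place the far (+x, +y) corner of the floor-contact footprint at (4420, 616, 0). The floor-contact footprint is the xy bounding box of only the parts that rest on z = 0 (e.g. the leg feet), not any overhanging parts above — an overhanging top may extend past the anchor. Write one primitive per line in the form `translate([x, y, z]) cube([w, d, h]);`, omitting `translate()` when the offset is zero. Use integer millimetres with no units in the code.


translate([460, 431, 0]) cube([3960, 185, 2267]);


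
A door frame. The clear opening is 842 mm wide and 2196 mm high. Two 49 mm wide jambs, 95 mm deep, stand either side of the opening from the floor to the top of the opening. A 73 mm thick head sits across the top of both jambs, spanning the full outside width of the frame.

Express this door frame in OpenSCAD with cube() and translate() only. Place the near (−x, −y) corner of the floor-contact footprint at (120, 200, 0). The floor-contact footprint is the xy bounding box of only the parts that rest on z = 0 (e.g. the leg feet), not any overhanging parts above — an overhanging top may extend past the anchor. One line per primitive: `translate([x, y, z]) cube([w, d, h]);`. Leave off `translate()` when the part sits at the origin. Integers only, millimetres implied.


translate([120, 200, 0]) cube([49, 95, 2196]);
translate([1011, 200, 0]) cube([49, 95, 2196]);
translate([120, 200, 2196]) cube([940, 95, 73]);


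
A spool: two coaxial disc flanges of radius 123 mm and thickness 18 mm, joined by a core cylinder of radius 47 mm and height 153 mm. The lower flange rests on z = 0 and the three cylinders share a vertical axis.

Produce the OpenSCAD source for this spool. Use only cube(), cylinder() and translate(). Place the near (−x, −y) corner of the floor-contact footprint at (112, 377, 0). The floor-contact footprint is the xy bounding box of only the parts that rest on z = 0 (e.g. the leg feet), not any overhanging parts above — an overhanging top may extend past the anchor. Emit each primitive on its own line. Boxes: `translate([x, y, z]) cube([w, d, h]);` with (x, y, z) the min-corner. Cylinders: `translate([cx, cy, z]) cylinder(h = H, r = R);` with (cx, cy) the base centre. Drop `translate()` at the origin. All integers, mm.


translate([235, 500, 0]) cylinder(h = 18, r = 123);
translate([235, 500, 18]) cylinder(h = 153, r = 47);
translate([235, 500, 171]) cylinder(h = 18, r = 123);


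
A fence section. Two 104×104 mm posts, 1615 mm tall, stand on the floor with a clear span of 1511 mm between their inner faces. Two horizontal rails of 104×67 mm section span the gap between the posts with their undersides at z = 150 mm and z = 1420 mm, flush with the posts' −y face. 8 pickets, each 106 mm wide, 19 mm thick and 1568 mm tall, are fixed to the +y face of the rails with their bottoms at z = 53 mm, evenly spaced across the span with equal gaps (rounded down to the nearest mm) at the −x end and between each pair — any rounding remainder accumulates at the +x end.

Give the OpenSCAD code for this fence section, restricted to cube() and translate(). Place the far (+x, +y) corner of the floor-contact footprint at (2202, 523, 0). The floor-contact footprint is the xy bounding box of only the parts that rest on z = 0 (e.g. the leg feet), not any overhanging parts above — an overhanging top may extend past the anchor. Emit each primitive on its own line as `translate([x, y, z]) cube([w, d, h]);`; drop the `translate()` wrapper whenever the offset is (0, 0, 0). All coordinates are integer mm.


translate([483, 419, 0]) cube([104, 104, 1615]);
translate([2098, 419, 0]) cube([104, 104, 1615]);
translate([587, 419, 150]) cube([1511, 104, 67]);
translate([587, 419, 1420]) cube([1511, 104, 67]);
translate([660, 523, 53]) cube([106, 19, 1568]);
translate([839, 523, 53]) cube([106, 19, 1568]);
translate([1018, 523, 53]) cube([106, 19, 1568]);
translate([1197, 523, 53]) cube([106, 19, 1568]);
translate([1376, 523, 53]) cube([106, 19, 1568]);
translate([1555, 523, 53]) cube([106, 19, 1568]);
translate([1734, 523, 53]) cube([106, 19, 1568]);
translate([1913, 523, 53]) cube([106, 19, 1568]);


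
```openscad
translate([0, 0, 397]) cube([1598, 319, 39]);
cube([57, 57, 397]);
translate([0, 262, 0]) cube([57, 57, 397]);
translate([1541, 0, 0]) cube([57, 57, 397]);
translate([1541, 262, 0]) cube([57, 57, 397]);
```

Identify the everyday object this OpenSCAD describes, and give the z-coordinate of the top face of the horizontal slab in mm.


A bench. The seat-top height is 436 mm.

A long slab on four corner posts — a bench. The slab sits at z = 397 with thickness 39, so the top is 397 + 39 = 436 mm.


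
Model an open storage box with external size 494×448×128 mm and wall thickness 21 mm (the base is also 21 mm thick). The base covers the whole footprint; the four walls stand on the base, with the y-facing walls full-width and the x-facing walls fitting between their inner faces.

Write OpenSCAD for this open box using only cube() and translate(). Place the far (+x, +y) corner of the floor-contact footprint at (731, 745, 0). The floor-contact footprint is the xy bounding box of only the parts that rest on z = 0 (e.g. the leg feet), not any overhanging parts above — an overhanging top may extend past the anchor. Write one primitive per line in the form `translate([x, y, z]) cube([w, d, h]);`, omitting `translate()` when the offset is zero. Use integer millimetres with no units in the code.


translate([237, 297, 0]) cube([494, 448, 21]);
translate([237, 297, 21]) cube([494, 21, 107]);
translate([237, 724, 21]) cube([494, 21, 107]);
translate([237, 318, 21]) cube([21, 406, 107]);
translate([710, 318, 21]) cube([21, 406, 107]);


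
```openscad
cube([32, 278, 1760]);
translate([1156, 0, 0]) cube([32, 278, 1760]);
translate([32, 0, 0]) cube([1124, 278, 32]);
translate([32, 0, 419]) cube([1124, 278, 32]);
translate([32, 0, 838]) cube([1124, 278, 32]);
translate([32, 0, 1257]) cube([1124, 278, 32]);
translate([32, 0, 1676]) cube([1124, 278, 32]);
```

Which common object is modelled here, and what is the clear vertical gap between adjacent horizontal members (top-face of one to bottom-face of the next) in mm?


A bookshelf. The clear shelf gap is 387 mm.

Two tall side panels with 5 horizontal boards between them — a bookshelf. The first two shelf undersides are at z = 0 and z = 419; with shelf thickness 32, the clear gap is 419 − 0 − 32 = 387 mm.


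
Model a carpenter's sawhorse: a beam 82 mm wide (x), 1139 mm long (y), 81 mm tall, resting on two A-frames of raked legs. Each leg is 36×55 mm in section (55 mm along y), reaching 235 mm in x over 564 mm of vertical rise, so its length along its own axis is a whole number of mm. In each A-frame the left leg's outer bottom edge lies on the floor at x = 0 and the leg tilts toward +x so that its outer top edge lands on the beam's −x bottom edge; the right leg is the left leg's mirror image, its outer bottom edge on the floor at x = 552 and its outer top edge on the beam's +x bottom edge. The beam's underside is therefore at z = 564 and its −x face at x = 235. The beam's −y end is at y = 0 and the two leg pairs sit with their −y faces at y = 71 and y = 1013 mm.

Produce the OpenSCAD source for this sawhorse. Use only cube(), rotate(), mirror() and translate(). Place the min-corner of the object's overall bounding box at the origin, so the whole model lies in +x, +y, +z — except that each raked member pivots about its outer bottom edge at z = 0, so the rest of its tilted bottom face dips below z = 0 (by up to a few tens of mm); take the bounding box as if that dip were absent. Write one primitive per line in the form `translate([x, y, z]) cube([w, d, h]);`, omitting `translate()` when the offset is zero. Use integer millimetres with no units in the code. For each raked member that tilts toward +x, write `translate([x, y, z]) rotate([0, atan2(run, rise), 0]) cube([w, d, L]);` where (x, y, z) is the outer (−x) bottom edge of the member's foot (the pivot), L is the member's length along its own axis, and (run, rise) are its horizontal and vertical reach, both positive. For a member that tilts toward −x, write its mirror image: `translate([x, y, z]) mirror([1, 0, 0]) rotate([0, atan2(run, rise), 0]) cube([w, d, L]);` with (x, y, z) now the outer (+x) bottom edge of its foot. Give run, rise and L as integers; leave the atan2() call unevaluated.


// leg length = √(235² + 564²) = 611
// right-leg outer foot x = 2·235 + 82 = 552
// beam min-corner = (235, 0, 564)
translate([235, 0, 564]) cube([82, 1139, 81]);
translate([0, 71, 0]) rotate([0, atan2(235, 564), 0]) cube([36, 55, 611]);
translate([552, 71, 0]) mirror([1, 0, 0]) rotate([0, atan2(235, 564), 0]) cube([36, 55, 611]);
translate([0, 1013, 0]) rotate([0, atan2(235, 564), 0]) cube([36, 55, 611]);
translate([552, 1013, 0]) mirror([1, 0, 0]) rotate([0, atan2(235, 564), 0]) cube([36, 55, 611]);


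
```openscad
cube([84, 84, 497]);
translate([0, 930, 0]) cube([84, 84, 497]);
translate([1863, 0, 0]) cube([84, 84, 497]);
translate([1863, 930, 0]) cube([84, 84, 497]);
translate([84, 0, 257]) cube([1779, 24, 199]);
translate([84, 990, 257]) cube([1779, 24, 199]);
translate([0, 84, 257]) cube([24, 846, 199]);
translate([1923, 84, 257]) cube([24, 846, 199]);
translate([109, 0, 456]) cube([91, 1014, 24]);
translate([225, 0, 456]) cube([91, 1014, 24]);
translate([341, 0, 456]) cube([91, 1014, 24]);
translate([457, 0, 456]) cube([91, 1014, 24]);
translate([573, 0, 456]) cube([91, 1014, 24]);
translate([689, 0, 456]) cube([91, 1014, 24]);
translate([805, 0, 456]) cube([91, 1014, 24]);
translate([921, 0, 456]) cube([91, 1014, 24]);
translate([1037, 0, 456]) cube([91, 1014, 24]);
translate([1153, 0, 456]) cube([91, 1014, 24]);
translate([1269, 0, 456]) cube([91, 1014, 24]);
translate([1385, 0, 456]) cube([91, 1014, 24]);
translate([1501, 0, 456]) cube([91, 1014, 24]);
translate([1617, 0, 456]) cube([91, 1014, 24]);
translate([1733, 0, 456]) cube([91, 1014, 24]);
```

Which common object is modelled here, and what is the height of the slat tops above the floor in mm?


A bed frame. The slat-top height is 480 mm.

Four posts, four rails, and a row of slats — a bed frame. Slats sit on the rails at z = 257 + 199 = 456; with slat thickness 24, the top is 480 mm.


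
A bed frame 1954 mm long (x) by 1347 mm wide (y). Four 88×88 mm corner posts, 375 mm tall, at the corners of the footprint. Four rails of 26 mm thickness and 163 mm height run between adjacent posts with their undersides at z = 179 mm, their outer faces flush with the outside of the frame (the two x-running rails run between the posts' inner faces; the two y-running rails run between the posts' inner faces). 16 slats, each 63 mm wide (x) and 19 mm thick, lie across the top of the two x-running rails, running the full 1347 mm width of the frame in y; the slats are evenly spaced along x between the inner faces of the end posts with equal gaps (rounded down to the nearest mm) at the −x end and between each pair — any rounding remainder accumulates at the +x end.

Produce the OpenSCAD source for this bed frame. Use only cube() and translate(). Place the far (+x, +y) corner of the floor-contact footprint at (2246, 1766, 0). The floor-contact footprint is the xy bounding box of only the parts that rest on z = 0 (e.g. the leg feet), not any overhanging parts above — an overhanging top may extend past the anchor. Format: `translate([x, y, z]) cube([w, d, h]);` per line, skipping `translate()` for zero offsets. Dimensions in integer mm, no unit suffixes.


translate([292, 419, 0]) cube([88, 88, 375]);
translate([292, 1678, 0]) cube([88, 88, 375]);
translate([2158, 419, 0]) cube([88, 88, 375]);
translate([2158, 1678, 0]) cube([88, 88, 375]);
translate([380, 419, 179]) cube([1778, 26, 163]);
translate([380, 1740, 179]) cube([1778, 26, 163]);
translate([292, 507, 179]) cube([26, 1171, 163]);
translate([2220, 507, 179]) cube([26, 1171, 163]);
translate([425, 419, 342]) cube([63, 1347, 19]);
translate([533, 419, 342]) cube([63, 1347, 19]);
translate([641, 419, 342]) cube([63, 1347, 19]);
translate([749, 419, 342]) cube([63, 1347, 19]);
translate([857, 419, 342]) cube([63, 1347, 19]);
translate([965, 419, 342]) cube([63, 1347, 19]);
translate([1073, 419, 342]) cube([63, 1347, 19]);
translate([1181, 419, 342]) cube([63, 1347, 19]);
translate([1289, 419, 342]) cube([63, 1347, 19]);
translate([1397, 419, 342]) cube([63, 1347, 19]);
translate([1505, 419, 342]) cube([63, 1347, 19]);
translate([1613, 419, 342]) cube([63, 1347, 19]);
translate([1721, 419, 342]) cube([63, 1347, 19]);
translate([1829, 419, 342]) cube([63, 1347, 19]);
translate([1937, 419, 342]) cube([63, 1347, 19]);
translate([2045, 419, 342]) cube([63, 1347, 19]);


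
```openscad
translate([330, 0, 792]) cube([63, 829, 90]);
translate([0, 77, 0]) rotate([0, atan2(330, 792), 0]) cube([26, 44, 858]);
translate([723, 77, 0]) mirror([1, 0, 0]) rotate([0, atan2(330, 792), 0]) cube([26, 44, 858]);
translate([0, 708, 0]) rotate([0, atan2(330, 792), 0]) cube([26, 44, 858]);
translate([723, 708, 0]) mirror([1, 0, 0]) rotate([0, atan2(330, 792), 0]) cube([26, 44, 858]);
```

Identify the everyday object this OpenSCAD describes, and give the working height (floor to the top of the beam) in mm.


A sawhorse. The overall height is 882 mm.

A beam across two mirrored pairs of raked legs — a sawhorse. The beam's underside is at z = 792 (matching the legs' vertical rise in atan2(330, 792)) and the beam is 90 mm tall, so its top is at 792 + 90 = 882 mm. The raked legs top out at the beam's underside, so that is the highest point.


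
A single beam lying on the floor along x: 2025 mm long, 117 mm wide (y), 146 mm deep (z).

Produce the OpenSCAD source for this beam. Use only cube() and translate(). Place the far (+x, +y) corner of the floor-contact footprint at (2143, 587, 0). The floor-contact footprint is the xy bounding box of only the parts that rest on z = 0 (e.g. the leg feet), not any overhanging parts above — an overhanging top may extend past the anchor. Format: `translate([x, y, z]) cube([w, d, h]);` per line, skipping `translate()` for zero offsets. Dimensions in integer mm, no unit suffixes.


translate([118, 470, 0]) cube([2025, 117, 146]);


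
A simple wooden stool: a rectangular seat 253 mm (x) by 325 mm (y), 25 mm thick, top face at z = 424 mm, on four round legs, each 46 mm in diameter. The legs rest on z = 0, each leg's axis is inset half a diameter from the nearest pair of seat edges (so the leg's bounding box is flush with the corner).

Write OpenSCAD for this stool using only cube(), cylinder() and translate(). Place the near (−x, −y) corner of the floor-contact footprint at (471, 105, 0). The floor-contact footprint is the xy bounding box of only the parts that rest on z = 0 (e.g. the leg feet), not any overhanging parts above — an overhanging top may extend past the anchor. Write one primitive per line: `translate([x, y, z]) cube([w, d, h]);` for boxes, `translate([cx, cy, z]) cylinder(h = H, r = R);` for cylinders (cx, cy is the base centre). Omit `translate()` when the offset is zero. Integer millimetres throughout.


translate([471, 105, 399]) cube([253, 325, 25]);
translate([494, 128, 0]) cylinder(h = 399, r = 23);
translate([701, 128, 0]) cylinder(h = 399, r = 23);
translate([494, 407, 0]) cylinder(h = 399, r = 23);
translate([701, 407, 0]) cylinder(h = 399, r = 23);


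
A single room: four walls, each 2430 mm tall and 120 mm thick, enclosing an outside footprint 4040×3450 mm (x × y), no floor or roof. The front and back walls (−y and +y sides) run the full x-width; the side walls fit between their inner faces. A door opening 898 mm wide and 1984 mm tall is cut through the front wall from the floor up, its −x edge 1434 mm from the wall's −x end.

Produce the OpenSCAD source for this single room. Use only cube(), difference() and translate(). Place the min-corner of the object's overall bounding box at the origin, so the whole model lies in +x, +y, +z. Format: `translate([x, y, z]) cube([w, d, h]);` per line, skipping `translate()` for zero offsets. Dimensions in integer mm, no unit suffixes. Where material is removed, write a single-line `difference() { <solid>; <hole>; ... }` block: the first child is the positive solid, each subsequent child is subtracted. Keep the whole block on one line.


difference() { cube([4040, 120, 2430]); translate([1434, 0, 0]) cube([898, 120, 1984]); }
translate([0, 3330, 0]) cube([4040, 120, 2430]);
translate([0, 120, 0]) cube([120, 3210, 2430]);
translate([3920, 120, 0]) cube([120, 3210, 2430]);


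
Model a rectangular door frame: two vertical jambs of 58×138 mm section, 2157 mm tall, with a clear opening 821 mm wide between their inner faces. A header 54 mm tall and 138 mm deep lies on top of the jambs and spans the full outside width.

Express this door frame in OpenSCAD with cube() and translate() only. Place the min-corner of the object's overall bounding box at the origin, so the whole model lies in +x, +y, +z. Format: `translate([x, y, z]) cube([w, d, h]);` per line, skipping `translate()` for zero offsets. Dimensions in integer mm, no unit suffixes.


cube([58, 138, 2157]);
translate([879, 0, 0]) cube([58, 138, 2157]);
translate([0, 0, 2157]) cube([937, 138, 54]);


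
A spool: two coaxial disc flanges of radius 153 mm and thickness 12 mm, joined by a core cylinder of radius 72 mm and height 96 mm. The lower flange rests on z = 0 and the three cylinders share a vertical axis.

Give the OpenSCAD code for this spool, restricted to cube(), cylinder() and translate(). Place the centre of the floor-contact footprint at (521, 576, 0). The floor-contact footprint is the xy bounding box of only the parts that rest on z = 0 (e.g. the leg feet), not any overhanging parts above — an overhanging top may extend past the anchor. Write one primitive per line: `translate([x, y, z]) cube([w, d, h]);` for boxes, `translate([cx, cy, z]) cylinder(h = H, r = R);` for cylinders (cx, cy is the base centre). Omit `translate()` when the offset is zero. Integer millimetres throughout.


translate([521, 576, 0]) cylinder(h = 12, r = 153);
translate([521, 576, 12]) cylinder(h = 96, r = 72);
translate([521, 576, 108]) cylinder(h = 12, r = 153);


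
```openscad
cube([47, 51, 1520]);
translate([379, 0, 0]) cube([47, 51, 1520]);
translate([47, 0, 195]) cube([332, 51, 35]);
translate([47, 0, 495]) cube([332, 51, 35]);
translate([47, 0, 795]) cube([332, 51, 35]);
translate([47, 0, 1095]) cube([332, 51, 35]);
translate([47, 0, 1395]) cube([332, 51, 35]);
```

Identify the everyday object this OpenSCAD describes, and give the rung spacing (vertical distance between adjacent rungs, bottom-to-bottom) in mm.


A ladder. The rung spacing is 300 mm.

Two tall 47×51 posts with 5 short bars between them — a ladder. Adjacent rungs sit at z = 195 and z = 495, so the spacing is 495 − 195 = 300 mm.


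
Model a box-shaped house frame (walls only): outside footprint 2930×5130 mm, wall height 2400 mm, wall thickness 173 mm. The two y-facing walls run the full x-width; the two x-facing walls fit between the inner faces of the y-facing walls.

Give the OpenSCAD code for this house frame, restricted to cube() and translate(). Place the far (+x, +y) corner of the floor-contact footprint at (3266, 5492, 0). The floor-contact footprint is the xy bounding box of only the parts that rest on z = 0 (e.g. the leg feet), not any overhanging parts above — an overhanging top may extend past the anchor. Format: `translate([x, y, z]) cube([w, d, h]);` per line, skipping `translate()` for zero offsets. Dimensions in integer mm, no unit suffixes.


translate([336, 362, 0]) cube([2930, 173, 2400]);
translate([336, 5319, 0]) cube([2930, 173, 2400]);
translate([336, 535, 0]) cube([173, 4784, 2400]);
translate([3093, 535, 0]) cube([173, 4784, 2400]);


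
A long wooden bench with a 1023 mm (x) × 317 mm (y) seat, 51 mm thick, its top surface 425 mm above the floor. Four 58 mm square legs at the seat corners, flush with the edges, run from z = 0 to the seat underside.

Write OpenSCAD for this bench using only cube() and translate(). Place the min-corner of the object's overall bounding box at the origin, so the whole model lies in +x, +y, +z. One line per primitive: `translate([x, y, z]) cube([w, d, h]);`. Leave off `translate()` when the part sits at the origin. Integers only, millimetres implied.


translate([0, 0, 374]) cube([1023, 317, 51]);
cube([58, 58, 374]);
translate([0, 259, 0]) cube([58, 58, 374]);
translate([965, 0, 0]) cube([58, 58, 374]);
translate([965, 259, 0]) cube([58, 58, 374]);


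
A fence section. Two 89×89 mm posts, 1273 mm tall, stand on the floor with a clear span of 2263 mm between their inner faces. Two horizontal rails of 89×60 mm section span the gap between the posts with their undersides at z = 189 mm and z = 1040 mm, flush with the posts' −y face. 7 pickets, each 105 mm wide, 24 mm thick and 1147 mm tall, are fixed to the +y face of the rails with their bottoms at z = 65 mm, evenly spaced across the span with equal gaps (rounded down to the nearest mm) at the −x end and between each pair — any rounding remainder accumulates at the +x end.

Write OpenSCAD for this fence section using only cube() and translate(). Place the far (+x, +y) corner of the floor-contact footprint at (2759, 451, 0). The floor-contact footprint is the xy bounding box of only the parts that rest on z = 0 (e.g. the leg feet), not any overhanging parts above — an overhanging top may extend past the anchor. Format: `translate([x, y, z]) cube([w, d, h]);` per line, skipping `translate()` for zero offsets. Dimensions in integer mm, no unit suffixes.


translate([318, 362, 0]) cube([89, 89, 1273]);
translate([2670, 362, 0]) cube([89, 89, 1273]);
translate([407, 362, 189]) cube([2263, 89, 60]);
translate([407, 362, 1040]) cube([2263, 89, 60]);
translate([598, 451, 65]) cube([105, 24, 1147]);
translate([894, 451, 65]) cube([105, 24, 1147]);
translate([1190, 451, 65]) cube([105, 24, 1147]);
translate([1486, 451, 65]) cube([105, 24, 1147]);
translate([1782, 451, 65]) cube([105, 24, 1147]);
translate([2078, 451, 65]) cube([105, 24, 1147]);
translate([2374, 451, 65]) cube([105, 24, 1147]);
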